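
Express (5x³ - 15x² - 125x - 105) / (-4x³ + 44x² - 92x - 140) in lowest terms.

By polynomial division,
  5x³ - 15x² - 125x - 105 = (-5/4)(-4x³ + 44x² - 92x - 140) + (40x² - 240x - 280)
  -4x³ + 44x² - 92x - 140 = (-(1/10)x + 1/2)(40x² - 240x - 280) + (0)
Last nonzero remainder: 40x² - 240x - 280. Dividing through by 40 gives the monic gcd x² - 6x - 7.
Cancel x² - 6x - 7 from numerator and denominator to get the reduced form.

(-5x - 15)/(4x - 20)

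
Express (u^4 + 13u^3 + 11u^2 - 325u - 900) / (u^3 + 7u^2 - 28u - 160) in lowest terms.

(u^2 + 14u + 45)/(u + 8)

By polynomial division,
  u^4 + 13u^3 + 11u^2 - 325u - 900 = (u + 6)(u^3 + 7u^2 - 28u - 160) + (-3u^2 + 3u + 60)
  u^3 + 7u^2 - 28u - 160 = (-(1/3)u - 8/3)(-3u^2 + 3u + 60) + (0)
Last nonzero remainder: -3u^2 + 3u + 60. Dividing through by -3 gives the monic gcd u^2 - u - 20.
Cancel u^2 - u - 20 from numerator and denominator to get the reduced form.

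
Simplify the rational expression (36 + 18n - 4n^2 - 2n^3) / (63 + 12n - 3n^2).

(-12 - 2n + 2n^2)/(-21 + 3n)

By polynomial division,
  -2n^3 - 4n^2 + 18n + 36 = ((2/3)n + 4)(-3n^2 + 12n + 63) + (-72n - 216)
  -3n^2 + 12n + 63 = ((1/24)n - 7/24)(-72n - 216) + (0)
Last nonzero remainder: -72n - 216. Dividing through by -72 gives the monic gcd n + 3.
Cancel n + 3 from numerator and denominator to get the reduced form.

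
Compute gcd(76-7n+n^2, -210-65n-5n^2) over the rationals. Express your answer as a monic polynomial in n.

1

Apply the Euclidean algorithm:
  n^2-7n+76 = (-1/5)(-5n^2-65n-210) + (-20n+34)
  -5n^2-65n-210 = ((1/4)n+147/40)(-20n+34) + (-6699/20)
  -20n+34 = ((400/6699)n-680/6699)(-6699/20) + (0)
The last nonzero remainder is the constant -6699/20, so the polynomials are coprime and gcd = 1.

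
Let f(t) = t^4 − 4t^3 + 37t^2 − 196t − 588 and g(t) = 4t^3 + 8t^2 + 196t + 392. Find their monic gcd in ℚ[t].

Repeated division with remainder:
  t^4 − 4t^3 + 37t^2 − 196t − 588 = ((1/4)t − 3/2)(4t^3 + 8t^2 + 196t + 392) + (0)
Last nonzero remainder: 4t^3 + 8t^2 + 196t + 392. Dividing through by 4 gives the monic gcd t^3 + 2t^2 + 49t + 98.

t^3 + 2t^2 + 49t + 98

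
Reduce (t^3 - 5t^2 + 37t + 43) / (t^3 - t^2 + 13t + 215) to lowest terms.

Euclidean algorithm in ℚ[t]:
  t^3 - 5t^2 + 37t + 43 = (t^3 - t^2 + 13t + 215) + (-4t^2 + 24t - 172)
  t^3 - t^2 + 13t + 215 = (-(1/4)t - 5/4)(-4t^2 + 24t - 172) + (0)
Last nonzero remainder: -4t^2 + 24t - 172. Dividing through by -4 gives the monic gcd t^2 - 6t + 43.
Cancel t^2 - 6t + 43 from numerator and denominator to get the reduced form.

(t + 1)/(t + 5)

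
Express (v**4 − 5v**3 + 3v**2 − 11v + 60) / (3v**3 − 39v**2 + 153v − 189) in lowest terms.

(v**3 − 2v**2 − 3v − 20)/(3v**2 − 30v + 63)

Apply the Euclidean algorithm:
  v**4 − 5v**3 + 3v**2 − 11v + 60 = ((1/3)v + 8/3)(3v**3 − 39v**2 + 153v − 189) + (56v**2 − 356v + 564)
  3v**3 − 39v**2 + 153v − 189 = ((3/56)v − 279/784)(56v**2 − 356v + 564) + (−(765/196)v + 2295/196)
  56v**2 − 356v + 564 = (−(10976/765)v + 36848/765)(−(765/196)v + 2295/196) + (0)
Last nonzero remainder: −(765/196)v + 2295/196. Dividing through by −765/196 gives the monic gcd v − 3.
Cancel v − 3 from numerator and denominator to get the reduced form.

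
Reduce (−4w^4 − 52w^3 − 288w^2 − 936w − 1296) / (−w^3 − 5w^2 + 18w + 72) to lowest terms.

(4w^2 + 16w + 72)/(w − 4)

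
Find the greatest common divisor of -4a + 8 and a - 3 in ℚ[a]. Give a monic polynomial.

1

By polynomial division,
  -4a + 8 = (-4)(a - 3) + (-4)
  a - 3 = (-(1/4)a + 3/4)(-4) + (0)
The last nonzero remainder is the constant -4, so the polynomials are coprime and gcd = 1.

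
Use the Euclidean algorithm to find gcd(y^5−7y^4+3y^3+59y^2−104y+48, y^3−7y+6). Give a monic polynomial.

Repeated division with remainder:
  y^5−7y^4+3y^3+59y^2−104y+48 = (y^2−7y+10)(y^3−7y+6) + (4y^2+8y−12)
  y^3−7y+6 = ((1/4)y−1/2)(4y^2+8y−12) + (0)
Last nonzero remainder: 4y^2+8y−12. Dividing through by 4 gives the monic gcd y^2+2y−3.

y^2+2y−3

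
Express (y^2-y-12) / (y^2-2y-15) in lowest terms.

(y-4)/(y-5)

Repeated division with remainder:
  y^2-y-12 = (y^2-2y-15) + (y+3)
  y^2-2y-15 = (y-5)(y+3) + (0)
The last nonzero remainder y+3 is already monic.
Cancel y+3 from numerator and denominator to get the reduced form.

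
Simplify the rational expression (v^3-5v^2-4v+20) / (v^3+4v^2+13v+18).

(v^2-7v+10)/(v^2+2v+9)

Apply the Euclidean algorithm:
  v^3-5v^2-4v+20 = (v^3+4v^2+13v+18) + (-9v^2-17v+2)
  v^3+4v^2+13v+18 = (-(1/9)v-19/81)(-9v^2-17v+2) + ((748/81)v+1496/81)
  -9v^2-17v+2 = (-(729/748)v+81/748)((748/81)v+1496/81) + (0)
Last nonzero remainder: (748/81)v+1496/81. Dividing through by 748/81 gives the monic gcd v+2.
Cancel v+2 from numerator and denominator to get the reduced form.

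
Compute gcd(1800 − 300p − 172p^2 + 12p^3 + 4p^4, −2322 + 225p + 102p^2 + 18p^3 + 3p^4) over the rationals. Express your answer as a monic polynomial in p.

Repeated division with remainder:
  4p^4 + 12p^3 − 172p^2 − 300p + 1800 = (4/3)(3p^4 + 18p^3 + 102p^2 + 225p − 2322) + (−12p^3 − 308p^2 − 600p + 4896)
  3p^4 + 18p^3 + 102p^2 + 225p − 2322 = (−(1/4)p + 59/12)(−12p^3 − 308p^2 − 600p + 4896) + ((4399/3)p^2 + 4399p − 26394)
  −12p^3 − 308p^2 − 600p + 4896 = (−(36/4399)p − 816/4399)((4399/3)p^2 + 4399p − 26394) + (0)
Last nonzero remainder: (4399/3)p^2 + 4399p − 26394. Dividing through by 4399/3 gives the monic gcd p^2 + 3p − 18.

−18 + 3p + p^2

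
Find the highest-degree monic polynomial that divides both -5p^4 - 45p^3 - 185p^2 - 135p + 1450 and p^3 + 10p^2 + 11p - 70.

p^2 + 3p - 10

By polynomial division,
  -5p^4 - 45p^3 - 185p^2 - 135p + 1450 = (-5p + 5)(p^3 + 10p^2 + 11p - 70) + (-180p^2 - 540p + 1800)
  p^3 + 10p^2 + 11p - 70 = (-(1/180)p - 7/180)(-180p^2 - 540p + 1800) + (0)
Last nonzero remainder: -180p^2 - 540p + 1800. Dividing through by -180 gives the monic gcd p^2 + 3p - 10.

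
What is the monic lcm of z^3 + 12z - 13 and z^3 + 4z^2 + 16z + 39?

z^4 + 3z^3 + 12z^2 + 23z - 39

Euclidean algorithm in ℚ[z]:
  z^3 + 12z - 13 = (z^3 + 4z^2 + 16z + 39) + (-4z^2 - 4z - 52)
  z^3 + 4z^2 + 16z + 39 = (-(1/4)z - 3/4)(-4z^2 - 4z - 52) + (0)
Last nonzero remainder: -4z^2 - 4z - 52. Dividing through by -4 gives the monic gcd z^2 + z + 13.
Then lcm(f, g) = f·g / gcd(f, g); expanding and making the result monic gives the answer.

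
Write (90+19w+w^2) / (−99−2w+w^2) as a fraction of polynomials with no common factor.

Repeated division with remainder:
  w^2+19w+90 = (w^2−2w−99) + (21w+189)
  w^2−2w−99 = ((1/21)w−11/21)(21w+189) + (0)
Last nonzero remainder: 21w+189. Dividing through by 21 gives the monic gcd w+9.
Cancel w+9 from numerator and denominator to get the reduced form.

(10+w)/(−11+w)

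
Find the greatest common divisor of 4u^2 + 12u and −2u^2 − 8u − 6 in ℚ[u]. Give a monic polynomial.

Euclidean algorithm in ℚ[u]:
  4u^2 + 12u = (−2)(−2u^2 − 8u − 6) + (−4u − 12)
  −2u^2 − 8u − 6 = ((1/2)u + 1/2)(−4u − 12) + (0)
Last nonzero remainder: −4u − 12. Dividing through by −4 gives the monic gcd u + 3.

u + 3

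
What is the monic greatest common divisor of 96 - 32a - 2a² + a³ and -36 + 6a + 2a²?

6 + a

Repeated division with remainder:
  a³ - 2a² - 32a + 96 = ((1/2)a - 5/2)(2a² + 6a - 36) + (a + 6)
  2a² + 6a - 36 = (2a - 6)(a + 6) + (0)
The last nonzero remainder a + 6 is already monic.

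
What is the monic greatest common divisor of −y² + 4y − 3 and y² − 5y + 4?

y − 1

Apply the Euclidean algorithm:
  −y² + 4y − 3 = (−1)(y² − 5y + 4) + (−y + 1)
  y² − 5y + 4 = (−y + 4)(−y + 1) + (0)
Last nonzero remainder: −y + 1. Dividing through by −1 gives the monic gcd y − 1.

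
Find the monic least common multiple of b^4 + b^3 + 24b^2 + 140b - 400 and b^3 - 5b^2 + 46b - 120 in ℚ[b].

b^5 - 2b^4 + 21b^3 + 68b^2 - 820b + 1200

Euclidean algorithm in ℚ[b]:
  b^4 + b^3 + 24b^2 + 140b - 400 = (b + 6)(b^3 - 5b^2 + 46b - 120) + (8b^2 - 16b + 320)
  b^3 - 5b^2 + 46b - 120 = ((1/8)b - 3/8)(8b^2 - 16b + 320) + (0)
Last nonzero remainder: 8b^2 - 16b + 320. Dividing through by 8 gives the monic gcd b^2 - 2b + 40.
Then lcm(f, g) = f·g / gcd(f, g); expanding and making the result monic gives the answer.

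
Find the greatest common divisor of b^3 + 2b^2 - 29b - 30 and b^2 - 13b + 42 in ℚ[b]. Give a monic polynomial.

Apply the Euclidean algorithm:
  b^3 + 2b^2 - 29b - 30 = (b + 15)(b^2 - 13b + 42) + (124b - 660)
  b^2 - 13b + 42 = ((1/124)b - 119/1922)(124b - 660) + (1092/961)
  124b - 660 = ((29791/273)b - 52855/91)(1092/961) + (0)
The last nonzero remainder is the constant 1092/961, so the polynomials are coprime and gcd = 1.

1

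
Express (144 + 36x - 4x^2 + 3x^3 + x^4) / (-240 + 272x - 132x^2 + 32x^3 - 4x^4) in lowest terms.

(-12 - 7x - x^2)/(20 - 16x + 4x^2)

Euclidean algorithm in ℚ[x]:
  x^4 + 3x^3 - 4x^2 + 36x + 144 = (-1/4)(-4x^4 + 32x^3 - 132x^2 + 272x - 240) + (11x^3 - 37x^2 + 104x + 84)
  -4x^4 + 32x^3 - 132x^2 + 272x - 240 = (-(4/11)x + 204/121)(11x^3 - 37x^2 + 104x + 84) + (-(3848/121)x^2 + (15392/121)x - 46176/121)
  11x^3 - 37x^2 + 104x + 84 = (-(1331/3848)x - 847/3848)(-(3848/121)x^2 + (15392/121)x - 46176/121) + (0)
Last nonzero remainder: -(3848/121)x^2 + (15392/121)x - 46176/121. Dividing through by -3848/121 gives the monic gcd x^2 - 4x + 12.
Cancel x^2 - 4x + 12 from numerator and denominator to get the reduced form.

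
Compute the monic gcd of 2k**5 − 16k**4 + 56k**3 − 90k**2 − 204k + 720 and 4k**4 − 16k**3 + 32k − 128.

k**2 − 2k − 8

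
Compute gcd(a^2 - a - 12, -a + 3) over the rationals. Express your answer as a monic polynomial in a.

By polynomial division,
  a^2 - a - 12 = (-a - 2)(-a + 3) + (-6)
  -a + 3 = ((1/6)a - 1/2)(-6) + (0)
The last nonzero remainder is the constant -6, so the polynomials are coprime and gcd = 1.

1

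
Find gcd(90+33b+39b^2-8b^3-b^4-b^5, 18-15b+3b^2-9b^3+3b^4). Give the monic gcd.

-6-b-2b^2+b^3

By polynomial division,
  -b^5-b^4-8b^3+39b^2+33b+90 = (-(1/3)b-4/3)(3b^4-9b^3+3b^2-15b+18) + (-19b^3+38b^2+19b+114)
  3b^4-9b^3+3b^2-15b+18 = (-(3/19)b+3/19)(-19b^3+38b^2+19b+114) + (0)
Last nonzero remainder: -19b^3+38b^2+19b+114. Dividing through by -19 gives the monic gcd b^3-2b^2-b-6.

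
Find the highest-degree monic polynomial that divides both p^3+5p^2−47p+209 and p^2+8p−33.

p+11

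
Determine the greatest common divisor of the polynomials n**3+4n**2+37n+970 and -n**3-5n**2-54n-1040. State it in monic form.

n+10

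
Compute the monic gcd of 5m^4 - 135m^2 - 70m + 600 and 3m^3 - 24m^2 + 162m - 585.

m - 5

By polynomial division,
  5m^4 - 135m^2 - 70m + 600 = ((5/3)m + 40/3)(3m^3 - 24m^2 + 162m - 585) + (-85m^2 - 1255m + 8400)
  3m^3 - 24m^2 + 162m - 585 = (-(3/85)m + 1161/1445)(-85m^2 - 1255m + 8400) + ((423909/289)m - 2119545/289)
  -85m^2 - 1255m + 8400 = (-(24565/423909)m - 161840/141303)((423909/289)m - 2119545/289) + (0)
Last nonzero remainder: (423909/289)m - 2119545/289. Dividing through by 423909/289 gives the monic gcd m - 5.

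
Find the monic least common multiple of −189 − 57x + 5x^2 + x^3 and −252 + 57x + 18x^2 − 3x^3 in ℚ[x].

Euclidean algorithm in ℚ[x]:
  x^3 + 5x^2 − 57x − 189 = (−1/3)(−3x^3 + 18x^2 + 57x − 252) + (11x^2 − 38x − 273)
  −3x^3 + 18x^2 + 57x − 252 = (−(3/11)x + 84/121)(11x^2 − 38x − 273) + ((1080/121)x − 7560/121)
  11x^2 − 38x − 273 = ((1331/1080)x + 1573/360)((1080/121)x − 7560/121) + (0)
Last nonzero remainder: (1080/121)x − 7560/121. Dividing through by 1080/121 gives the monic gcd x − 7.
Then lcm(f, g) = f·g / gcd(f, g); expanding and making the result monic gives the answer.

2268 + 495x − 306x^2 − 64x^3 + 6x^4 + x^5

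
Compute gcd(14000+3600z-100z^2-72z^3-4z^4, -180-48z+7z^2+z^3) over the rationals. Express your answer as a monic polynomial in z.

10+z

Euclidean algorithm in ℚ[z]:
  -4z^4-72z^3-100z^2+3600z+14000 = (-4z-44)(z^3+7z^2-48z-180) + (16z^2+768z+6080)
  z^3+7z^2-48z-180 = ((1/16)z-41/16)(16z^2+768z+6080) + (1540z+15400)
  16z^2+768z+6080 = ((4/385)z+152/385)(1540z+15400) + (0)
Last nonzero remainder: 1540z+15400. Dividing through by 1540 gives the monic gcd z+10.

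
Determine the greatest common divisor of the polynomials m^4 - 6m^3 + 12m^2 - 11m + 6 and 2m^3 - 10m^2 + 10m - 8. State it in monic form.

Apply the Euclidean algorithm:
  m^4 - 6m^3 + 12m^2 - 11m + 6 = ((1/2)m - 1/2)(2m^3 - 10m^2 + 10m - 8) + (2m^2 - 2m + 2)
  2m^3 - 10m^2 + 10m - 8 = (m - 4)(2m^2 - 2m + 2) + (0)
Last nonzero remainder: 2m^2 - 2m + 2. Dividing through by 2 gives the monic gcd m^2 - m + 1.

m^2 - m + 1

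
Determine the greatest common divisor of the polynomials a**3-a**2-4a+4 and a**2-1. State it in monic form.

Euclidean algorithm in ℚ[a]:
  a**3-a**2-4a+4 = (a-1)(a**2-1) + (-3a+3)
  a**2-1 = (-(1/3)a-1/3)(-3a+3) + (0)
Last nonzero remainder: -3a+3. Dividing through by -3 gives the monic gcd a-1.

a-1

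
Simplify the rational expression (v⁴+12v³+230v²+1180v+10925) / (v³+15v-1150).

Euclidean algorithm in ℚ[v]:
  v⁴+12v³+230v²+1180v+10925 = (v+12)(v³+15v-1150) + (215v²+2150v+24725)
  v³+15v-1150 = ((1/215)v-2/43)(215v²+2150v+24725) + (0)
Last nonzero remainder: 215v²+2150v+24725. Dividing through by 215 gives the monic gcd v²+10v+115.
Cancel v²+10v+115 from numerator and denominator to get the reduced form.

(v²+2v+95)/(v-10)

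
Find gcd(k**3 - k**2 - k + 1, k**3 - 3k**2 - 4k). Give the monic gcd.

k + 1

By polynomial division,
  k**3 - k**2 - k + 1 = (k**3 - 3k**2 - 4k) + (2k**2 + 3k + 1)
  k**3 - 3k**2 - 4k = ((1/2)k - 9/4)(2k**2 + 3k + 1) + ((9/4)k + 9/4)
  2k**2 + 3k + 1 = ((8/9)k + 4/9)((9/4)k + 9/4) + (0)
Last nonzero remainder: (9/4)k + 9/4. Dividing through by 9/4 gives the monic gcd k + 1.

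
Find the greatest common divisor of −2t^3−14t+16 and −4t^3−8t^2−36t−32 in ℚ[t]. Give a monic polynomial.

Repeated division with remainder:
  −2t^3−14t+16 = (1/2)(−4t^3−8t^2−36t−32) + (4t^2+4t+32)
  −4t^3−8t^2−36t−32 = (−t−1)(4t^2+4t+32) + (0)
Last nonzero remainder: 4t^2+4t+32. Dividing through by 4 gives the monic gcd t^2+t+8.

t^2+t+8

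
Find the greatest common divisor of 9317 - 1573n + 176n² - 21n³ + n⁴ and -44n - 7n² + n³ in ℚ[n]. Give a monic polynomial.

-11 + n

Euclidean algorithm in ℚ[n]:
  n⁴ - 21n³ + 176n² - 1573n + 9317 = (n - 14)(n³ - 7n² - 44n) + (122n² - 2189n + 9317)
  n³ - 7n² - 44n = ((1/122)n + 1335/14884)(122n² - 2189n + 9317) + ((1130745/14884)n - 12438195/14884)
  122n² - 2189n + 9317 = ((1815848/1130745)n - 14884/1335)((1130745/14884)n - 12438195/14884) + (0)
Last nonzero remainder: (1130745/14884)n - 12438195/14884. Dividing through by 1130745/14884 gives the monic gcd n - 11.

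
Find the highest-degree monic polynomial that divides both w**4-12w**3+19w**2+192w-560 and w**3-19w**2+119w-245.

w**2-12w+35

Repeated division with remainder:
  w**4-12w**3+19w**2+192w-560 = (w+7)(w**3-19w**2+119w-245) + (33w**2-396w+1155)
  w**3-19w**2+119w-245 = ((1/33)w-7/33)(33w**2-396w+1155) + (0)
Last nonzero remainder: 33w**2-396w+1155. Dividing through by 33 gives the monic gcd w**2-12w+35.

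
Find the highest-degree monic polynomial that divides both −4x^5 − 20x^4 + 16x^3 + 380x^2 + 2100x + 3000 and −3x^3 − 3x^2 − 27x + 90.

x^2 + 3x + 15

Repeated division with remainder:
  −4x^5 − 20x^4 + 16x^3 + 380x^2 + 2100x + 3000 = ((4/3)x^2 + (16/3)x − 68/3)(−3x^3 − 3x^2 − 27x + 90) + (336x^2 + 1008x + 5040)
  −3x^3 − 3x^2 − 27x + 90 = (−(1/112)x + 1/56)(336x^2 + 1008x + 5040) + (0)
Last nonzero remainder: 336x^2 + 1008x + 5040. Dividing through by 336 gives the monic gcd x^2 + 3x + 15.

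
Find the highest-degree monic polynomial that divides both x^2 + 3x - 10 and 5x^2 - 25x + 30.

x - 2

By polynomial division,
  x^2 + 3x - 10 = (1/5)(5x^2 - 25x + 30) + (8x - 16)
  5x^2 - 25x + 30 = ((5/8)x - 15/8)(8x - 16) + (0)
Last nonzero remainder: 8x - 16. Dividing through by 8 gives the monic gcd x - 2.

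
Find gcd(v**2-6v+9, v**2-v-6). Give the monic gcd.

v-3

Repeated division with remainder:
  v**2-6v+9 = (v**2-v-6) + (-5v+15)
  v**2-v-6 = (-(1/5)v-2/5)(-5v+15) + (0)
Last nonzero remainder: -5v+15. Dividing through by -5 gives the monic gcd v-3.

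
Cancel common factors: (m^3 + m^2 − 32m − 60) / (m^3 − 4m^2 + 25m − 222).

(m^2 + 7m + 10)/(m^2 + 2m + 37)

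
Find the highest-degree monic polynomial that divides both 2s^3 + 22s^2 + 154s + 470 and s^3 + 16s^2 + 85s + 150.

s + 5

Euclidean algorithm in ℚ[s]:
  2s^3 + 22s^2 + 154s + 470 = (2)(s^3 + 16s^2 + 85s + 150) + (-10s^2 - 16s + 170)
  s^3 + 16s^2 + 85s + 150 = (-(1/10)s - 36/25)(-10s^2 - 16s + 170) + ((1974/25)s + 1974/5)
  -10s^2 - 16s + 170 = (-(125/987)s + 425/987)((1974/25)s + 1974/5) + (0)
Last nonzero remainder: (1974/25)s + 1974/5. Dividing through by 1974/25 gives the monic gcd s + 5.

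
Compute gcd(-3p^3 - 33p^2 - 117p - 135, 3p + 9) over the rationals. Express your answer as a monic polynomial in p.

Euclidean algorithm in ℚ[p]:
  -3p^3 - 33p^2 - 117p - 135 = (-p^2 - 8p - 15)(3p + 9) + (0)
Last nonzero remainder: 3p + 9. Dividing through by 3 gives the monic gcd p + 3.

p + 3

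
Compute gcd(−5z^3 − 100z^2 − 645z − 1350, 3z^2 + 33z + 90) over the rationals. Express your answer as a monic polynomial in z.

Repeated division with remainder:
  −5z^3 − 100z^2 − 645z − 1350 = (−(5/3)z − 15)(3z^2 + 33z + 90) + (0)
Last nonzero remainder: 3z^2 + 33z + 90. Dividing through by 3 gives the monic gcd z^2 + 11z + 30.

z^2 + 11z + 30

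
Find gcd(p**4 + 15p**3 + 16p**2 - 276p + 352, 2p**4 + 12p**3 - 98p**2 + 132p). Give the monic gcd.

p**2 + 9p - 22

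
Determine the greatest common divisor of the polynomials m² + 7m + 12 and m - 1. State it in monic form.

1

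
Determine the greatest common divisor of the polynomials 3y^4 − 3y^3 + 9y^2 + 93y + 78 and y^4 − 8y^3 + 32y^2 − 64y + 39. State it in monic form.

Euclidean algorithm in ℚ[y]:
  3y^4 − 3y^3 + 9y^2 + 93y + 78 = (3)(y^4 − 8y^3 + 32y^2 − 64y + 39) + (21y^3 − 87y^2 + 285y − 39)
  y^4 − 8y^3 + 32y^2 − 64y + 39 = ((1/21)y − 9/49)(21y^3 − 87y^2 + 285y − 39) + ((120/49)y^2 − (480/49)y + 1560/49)
  21y^3 − 87y^2 + 285y − 39 = ((343/40)y − 49/40)((120/49)y^2 − (480/49)y + 1560/49) + (0)
Last nonzero remainder: (120/49)y^2 − (480/49)y + 1560/49. Dividing through by 120/49 gives the monic gcd y^2 − 4y + 13.

y^2 − 4y + 13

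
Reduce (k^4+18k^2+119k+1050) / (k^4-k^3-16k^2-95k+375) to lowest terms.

(k^2-7k+42)/(k^2-8k+15)

Euclidean algorithm in ℚ[k]:
  k^4+18k^2+119k+1050 = (k^4-k^3-16k^2-95k+375) + (k^3+34k^2+214k+675)
  k^4-k^3-16k^2-95k+375 = (k-35)(k^3+34k^2+214k+675) + (960k^2+6720k+24000)
  k^3+34k^2+214k+675 = ((1/960)k+9/320)(960k^2+6720k+24000) + (0)
Last nonzero remainder: 960k^2+6720k+24000. Dividing through by 960 gives the monic gcd k^2+7k+25.
Cancel k^2+7k+25 from numerator and denominator to get the reduced form.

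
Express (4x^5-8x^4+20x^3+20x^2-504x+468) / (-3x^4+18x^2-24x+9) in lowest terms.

(-4x^3+16x^2-64x+156)/(3x^2-6x+3)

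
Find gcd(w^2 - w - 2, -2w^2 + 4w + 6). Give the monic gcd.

By polynomial division,
  w^2 - w - 2 = (-1/2)(-2w^2 + 4w + 6) + (w + 1)
  -2w^2 + 4w + 6 = (-2w + 6)(w + 1) + (0)
The last nonzero remainder w + 1 is already monic.

w + 1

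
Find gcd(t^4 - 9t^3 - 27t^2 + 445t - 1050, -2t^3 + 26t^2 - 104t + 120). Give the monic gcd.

Repeated division with remainder:
  t^4 - 9t^3 - 27t^2 + 445t - 1050 = (-(1/2)t - 2)(-2t^3 + 26t^2 - 104t + 120) + (-27t^2 + 297t - 810)
  -2t^3 + 26t^2 - 104t + 120 = ((2/27)t - 4/27)(-27t^2 + 297t - 810) + (0)
Last nonzero remainder: -27t^2 + 297t - 810. Dividing through by -27 gives the monic gcd t^2 - 11t + 30.

t^2 - 11t + 30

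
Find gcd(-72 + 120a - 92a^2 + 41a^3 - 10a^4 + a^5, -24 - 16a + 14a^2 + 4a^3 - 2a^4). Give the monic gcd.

6 - 5a + a^2

Apply the Euclidean algorithm:
  a^5 - 10a^4 + 41a^3 - 92a^2 + 120a - 72 = (-(1/2)a + 4)(-2a^4 + 4a^3 + 14a^2 - 16a - 24) + (32a^3 - 156a^2 + 172a + 24)
  -2a^4 + 4a^3 + 14a^2 - 16a - 24 = (-(1/16)a - 23/128)(32a^3 - 156a^2 + 172a + 24) + (-(105/32)a^2 + (525/32)a - 315/16)
  32a^3 - 156a^2 + 172a + 24 = (-(1024/105)a - 128/105)(-(105/32)a^2 + (525/32)a - 315/16) + (0)
Last nonzero remainder: -(105/32)a^2 + (525/32)a - 315/16. Dividing through by -105/32 gives the monic gcd a^2 - 5a + 6.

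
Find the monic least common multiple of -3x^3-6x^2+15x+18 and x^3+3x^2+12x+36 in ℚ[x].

x^5+2x^4+7x^3+18x^2-60x-72

Repeated division with remainder:
  -3x^3-6x^2+15x+18 = (-3)(x^3+3x^2+12x+36) + (3x^2+51x+126)
  x^3+3x^2+12x+36 = ((1/3)x-14/3)(3x^2+51x+126) + (208x+624)
  3x^2+51x+126 = ((3/208)x+21/104)(208x+624) + (0)
Last nonzero remainder: 208x+624. Dividing through by 208 gives the monic gcd x+3.
Then lcm(f, g) = f·g / gcd(f, g); expanding and making the result monic gives the answer.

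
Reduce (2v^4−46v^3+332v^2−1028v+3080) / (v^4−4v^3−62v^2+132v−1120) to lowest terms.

By polynomial division,
  2v^4−46v^3+332v^2−1028v+3080 = (2)(v^4−4v^3−62v^2+132v−1120) + (−38v^3+456v^2−1292v+5320)
  v^4−4v^3−62v^2+132v−1120 = (−(1/38)v−4/19)(−38v^3+456v^2−1292v+5320) + (0)
Last nonzero remainder: −38v^3+456v^2−1292v+5320. Dividing through by −38 gives the monic gcd v^3−12v^2+34v−140.
Cancel v^3−12v^2+34v−140 from numerator and denominator to get the reduced form.

(2v−22)/(v+8)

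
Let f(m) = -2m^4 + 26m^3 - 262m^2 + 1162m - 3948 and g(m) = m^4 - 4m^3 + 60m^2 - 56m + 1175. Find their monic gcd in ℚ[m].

m^2 - 6m + 47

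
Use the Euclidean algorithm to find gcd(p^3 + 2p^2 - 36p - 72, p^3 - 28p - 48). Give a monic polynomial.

By polynomial division,
  p^3 + 2p^2 - 36p - 72 = (p^3 - 28p - 48) + (2p^2 - 8p - 24)
  p^3 - 28p - 48 = ((1/2)p + 2)(2p^2 - 8p - 24) + (0)
Last nonzero remainder: 2p^2 - 8p - 24. Dividing through by 2 gives the monic gcd p^2 - 4p - 12.

p^2 - 4p - 12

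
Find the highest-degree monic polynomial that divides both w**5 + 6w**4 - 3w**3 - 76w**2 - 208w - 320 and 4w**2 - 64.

w**2 - 16

Euclidean algorithm in ℚ[w]:
  w**5 + 6w**4 - 3w**3 - 76w**2 - 208w - 320 = ((1/4)w**3 + (3/2)w**2 + (13/4)w + 5)(4w**2 - 64) + (0)
Last nonzero remainder: 4w**2 - 64. Dividing through by 4 gives the monic gcd w**2 - 16.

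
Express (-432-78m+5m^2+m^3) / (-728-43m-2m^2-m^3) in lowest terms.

Apply the Euclidean algorithm:
  m^3+5m^2-78m-432 = (-1)(-m^3-2m^2-43m-728) + (3m^2-121m-1160)
  -m^3-2m^2-43m-728 = (-(1/3)m-127/9)(3m^2-121m-1160) + (-(19234/9)m-153872/9)
  3m^2-121m-1160 = (-(27/19234)m+1305/19234)(-(19234/9)m-153872/9) + (0)
Last nonzero remainder: -(19234/9)m-153872/9. Dividing through by -19234/9 gives the monic gcd m+8.
Cancel m+8 from numerator and denominator to get the reduced form.

(54+3m-m^2)/(91-6m+m^2)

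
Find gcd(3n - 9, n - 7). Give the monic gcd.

Euclidean algorithm in ℚ[n]:
  3n - 9 = (3)(n - 7) + (12)
  n - 7 = ((1/12)n - 7/12)(12) + (0)
The last nonzero remainder is the constant 12, so the polynomials are coprime and gcd = 1.

1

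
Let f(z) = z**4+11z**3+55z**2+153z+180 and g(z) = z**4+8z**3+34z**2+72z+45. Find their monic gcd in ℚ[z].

z**3+7z**2+27z+45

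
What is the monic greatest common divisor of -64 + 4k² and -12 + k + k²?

Euclidean algorithm in ℚ[k]:
  4k² - 64 = (4)(k² + k - 12) + (-4k - 16)
  k² + k - 12 = (-(1/4)k + 3/4)(-4k - 16) + (0)
Last nonzero remainder: -4k - 16. Dividing through by -4 gives the monic gcd k + 4.

4 + k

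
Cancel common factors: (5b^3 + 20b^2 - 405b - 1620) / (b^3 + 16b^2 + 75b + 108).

(5b - 45)/(b + 3)

Repeated division with remainder:
  5b^3 + 20b^2 - 405b - 1620 = (5)(b^3 + 16b^2 + 75b + 108) + (-60b^2 - 780b - 2160)
  b^3 + 16b^2 + 75b + 108 = (-(1/60)b - 1/20)(-60b^2 - 780b - 2160) + (0)
Last nonzero remainder: -60b^2 - 780b - 2160. Dividing through by -60 gives the monic gcd b^2 + 13b + 36.
Cancel b^2 + 13b + 36 from numerator and denominator to get the reduced form.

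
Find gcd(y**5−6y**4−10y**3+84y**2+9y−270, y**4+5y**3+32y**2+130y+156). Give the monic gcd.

y**2+5y+6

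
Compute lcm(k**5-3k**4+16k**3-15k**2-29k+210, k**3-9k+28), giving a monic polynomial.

k**6+k**5+4k**4+49k**3-89k**2+94k+840

By polynomial division,
  k**5-3k**4+16k**3-15k**2-29k+210 = (k**2-3k+25)(k**3-9k+28) + (-70k**2+280k-490)
  k**3-9k+28 = (-(1/70)k-2/35)(-70k**2+280k-490) + (0)
Last nonzero remainder: -70k**2+280k-490. Dividing through by -70 gives the monic gcd k**2-4k+7.
Then lcm(f, g) = f·g / gcd(f, g); expanding and making the result monic gives the answer.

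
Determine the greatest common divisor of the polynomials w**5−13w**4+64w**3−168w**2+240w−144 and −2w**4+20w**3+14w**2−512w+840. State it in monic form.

w**2−8w+12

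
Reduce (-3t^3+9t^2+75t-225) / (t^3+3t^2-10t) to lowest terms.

(-3t^2+24t-45)/(t^2-2t)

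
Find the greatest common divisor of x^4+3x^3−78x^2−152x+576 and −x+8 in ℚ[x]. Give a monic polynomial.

Euclidean algorithm in ℚ[x]:
  x^4+3x^3−78x^2−152x+576 = (−x^3−11x^2−10x+72)(−x+8) + (0)
Last nonzero remainder: −x+8. Dividing through by −1 gives the monic gcd x−8.

x−8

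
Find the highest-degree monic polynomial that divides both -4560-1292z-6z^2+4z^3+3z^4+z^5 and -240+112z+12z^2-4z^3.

By polynomial division,
  z^5+3z^4+4z^3-6z^2-1292z-4560 = (-(1/4)z^2-(3/2)z-25/2)(-4z^3+12z^2+112z-240) + (252z^2-252z-7560)
  -4z^3+12z^2+112z-240 = (-(1/63)z+2/63)(252z^2-252z-7560) + (0)
Last nonzero remainder: 252z^2-252z-7560. Dividing through by 252 gives the monic gcd z^2-z-30.

-30-z+z^2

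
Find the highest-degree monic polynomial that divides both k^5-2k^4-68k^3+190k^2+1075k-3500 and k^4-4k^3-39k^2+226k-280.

By polynomial division,
  k^5-2k^4-68k^3+190k^2+1075k-3500 = (k+2)(k^4-4k^3-39k^2+226k-280) + (-21k^3+42k^2+903k-2940)
  k^4-4k^3-39k^2+226k-280 = (-(1/21)k+2/21)(-21k^3+42k^2+903k-2940) + (0)
Last nonzero remainder: -21k^3+42k^2+903k-2940. Dividing through by -21 gives the monic gcd k^3-2k^2-43k+140.

k^3-2k^2-43k+140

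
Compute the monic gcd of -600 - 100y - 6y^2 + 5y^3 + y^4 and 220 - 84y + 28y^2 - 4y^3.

-5 + y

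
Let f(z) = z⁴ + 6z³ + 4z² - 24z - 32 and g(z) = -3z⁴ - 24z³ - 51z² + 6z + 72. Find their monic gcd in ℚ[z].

z² + 6z + 8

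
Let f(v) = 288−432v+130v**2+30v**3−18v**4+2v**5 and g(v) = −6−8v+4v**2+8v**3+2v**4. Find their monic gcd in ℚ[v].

By polynomial division,
  2v**5−18v**4+30v**3+130v**2−432v+288 = (v−13)(2v**4+8v**3+4v**2−8v−6) + (130v**3+190v**2−530v+210)
  2v**4+8v**3+4v**2−8v−6 = ((1/65)v+33/845)(130v**3+190v**2−530v+210) + ((800/169)v**2+(1600/169)v−2400/169)
  130v**3+190v**2−530v+210 = ((2197/80)v−1183/80)((800/169)v**2+(1600/169)v−2400/169) + (0)
Last nonzero remainder: (800/169)v**2+(1600/169)v−2400/169. Dividing through by 800/169 gives the monic gcd v**2+2v−3.

−3+2v+v**2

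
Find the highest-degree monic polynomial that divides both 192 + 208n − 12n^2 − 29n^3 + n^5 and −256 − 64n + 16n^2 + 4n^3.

−16 + n^2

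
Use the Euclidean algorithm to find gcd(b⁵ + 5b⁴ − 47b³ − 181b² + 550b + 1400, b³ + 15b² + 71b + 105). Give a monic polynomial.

Apply the Euclidean algorithm:
  b⁵ + 5b⁴ − 47b³ − 181b² + 550b + 1400 = (b² − 10b + 32)(b³ + 15b² + 71b + 105) + (−56b² − 672b − 1960)
  b³ + 15b² + 71b + 105 = (−(1/56)b − 3/56)(−56b² − 672b − 1960) + (0)
Last nonzero remainder: −56b² − 672b − 1960. Dividing through by −56 gives the monic gcd b² + 12b + 35.

b² + 12b + 35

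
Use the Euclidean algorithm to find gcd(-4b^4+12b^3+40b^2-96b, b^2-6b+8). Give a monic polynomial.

b^2-6b+8

Repeated division with remainder:
  -4b^4+12b^3+40b^2-96b = (-4b^2-12b)(b^2-6b+8) + (0)
The last nonzero remainder b^2-6b+8 is already monic.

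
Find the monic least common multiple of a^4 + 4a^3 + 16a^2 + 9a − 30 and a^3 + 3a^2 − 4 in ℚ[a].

By polynomial division,
  a^4 + 4a^3 + 16a^2 + 9a − 30 = (a + 1)(a^3 + 3a^2 − 4) + (13a^2 + 13a − 26)
  a^3 + 3a^2 − 4 = ((1/13)a + 2/13)(13a^2 + 13a − 26) + (0)
Last nonzero remainder: 13a^2 + 13a − 26. Dividing through by 13 gives the monic gcd a^2 + a − 2.
Then lcm(f, g) = f·g / gcd(f, g); expanding and making the result monic gives the answer.

a^5 + 6a^4 + 24a^3 + 41a^2 − 12a − 60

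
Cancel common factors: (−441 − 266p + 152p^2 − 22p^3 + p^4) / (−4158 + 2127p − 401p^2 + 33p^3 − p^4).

(7 + 6p − p^2)/(66 − 17p + p^2)

Euclidean algorithm in ℚ[p]:
  p^4 − 22p^3 + 152p^2 − 266p − 441 = (−1)(−p^4 + 33p^3 − 401p^2 + 2127p − 4158) + (11p^3 − 249p^2 + 1861p − 4599)
  −p^4 + 33p^3 − 401p^2 + 2127p − 4158 = (−(1/11)p + 114/121)(11p^3 − 249p^2 + 1861p − 4599) + ((336/121)p^2 − (5376/121)p + 21168/121)
  11p^3 − 249p^2 + 1861p − 4599 = ((1331/336)p − 8833/336)((336/121)p^2 − (5376/121)p + 21168/121) + (0)
Last nonzero remainder: (336/121)p^2 − (5376/121)p + 21168/121. Dividing through by 336/121 gives the monic gcd p^2 − 16p + 63.
Cancel p^2 − 16p + 63 from numerator and denominator to get the reduced form.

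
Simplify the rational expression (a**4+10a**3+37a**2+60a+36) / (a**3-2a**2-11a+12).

(a**3+7a**2+16a+12)/(a**2-5a+4)

By polynomial division,
  a**4+10a**3+37a**2+60a+36 = (a+12)(a**3-2a**2-11a+12) + (72a**2+180a-108)
  a**3-2a**2-11a+12 = ((1/72)a-1/16)(72a**2+180a-108) + ((7/4)a+21/4)
  72a**2+180a-108 = ((288/7)a-144/7)((7/4)a+21/4) + (0)
Last nonzero remainder: (7/4)a+21/4. Dividing through by 7/4 gives the monic gcd a+3.
Cancel a+3 from numerator and denominator to get the reduced form.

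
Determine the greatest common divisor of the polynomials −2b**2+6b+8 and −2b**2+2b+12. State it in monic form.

Euclidean algorithm in ℚ[b]:
  −2b**2+6b+8 = (−2b**2+2b+12) + (4b−4)
  −2b**2+2b+12 = (−(1/2)b)(4b−4) + (12)
  4b−4 = ((1/3)b−1/3)(12) + (0)
The last nonzero remainder is the constant 12, so the polynomials are coprime and gcd = 1.

1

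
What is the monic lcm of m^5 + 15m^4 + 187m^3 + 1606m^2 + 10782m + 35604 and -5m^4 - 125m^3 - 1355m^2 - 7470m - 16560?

Euclidean algorithm in ℚ[m]:
  m^5 + 15m^4 + 187m^3 + 1606m^2 + 10782m + 35604 = (-(1/5)m + 2)(-5m^4 - 125m^3 - 1355m^2 - 7470m - 16560) + (166m^3 + 2822m^2 + 22410m + 68724)
  -5m^4 - 125m^3 - 1355m^2 - 7470m - 16560 = (-(5/166)m - 20/83)(166m^3 + 2822m^2 + 22410m + 68724) + (0)
Last nonzero remainder: 166m^3 + 2822m^2 + 22410m + 68724. Dividing through by 166 gives the monic gcd m^3 + 17m^2 + 135m + 414.
Then lcm(f, g) = f·g / gcd(f, g); expanding and making the result monic gives the answer.

m^6 + 23m^5 + 307m^4 + 3102m^3 + 23630m^2 + 121860m + 284832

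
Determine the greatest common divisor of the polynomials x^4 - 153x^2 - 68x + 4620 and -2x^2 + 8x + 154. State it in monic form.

x^2 - 4x - 77

By polynomial division,
  x^4 - 153x^2 - 68x + 4620 = (-(1/2)x^2 - 2x + 30)(-2x^2 + 8x + 154) + (0)
Last nonzero remainder: -2x^2 + 8x + 154. Dividing through by -2 gives the monic gcd x^2 - 4x - 77.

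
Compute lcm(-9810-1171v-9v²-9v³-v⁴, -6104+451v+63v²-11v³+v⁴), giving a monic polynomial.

Repeated division with remainder:
  -v⁴-9v³-9v²-1171v-9810 = (-1)(v⁴-11v³+63v²+451v-6104) + (-20v³+54v²-720v-15914)
  v⁴-11v³+63v²+451v-6104 = (-(1/20)v+83/200)(-20v³+54v²-720v-15914) + ((459/100)v²-(459/10)v+50031/100)
  -20v³+54v²-720v-15914 = (-(2000/459)v-14600/459)((459/100)v²-(459/10)v+50031/100) + (0)
Last nonzero remainder: (459/100)v²-(459/10)v+50031/100. Dividing through by 459/100 gives the monic gcd v²-10v+109.
Then lcm(f, g) = f·g / gcd(f, g); expanding and making the result monic gives the answer.

-549360-75386v+8135v²+658v³-56v⁴+8v⁵+v⁶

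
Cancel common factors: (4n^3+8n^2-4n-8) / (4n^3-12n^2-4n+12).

(n+2)/(n-3)

Repeated division with remainder:
  4n^3+8n^2-4n-8 = (4n^3-12n^2-4n+12) + (20n^2-20)
  4n^3-12n^2-4n+12 = ((1/5)n-3/5)(20n^2-20) + (0)
Last nonzero remainder: 20n^2-20. Dividing through by 20 gives the monic gcd n^2-1.
Cancel n^2-1 from numerator and denominator to get the reduced form.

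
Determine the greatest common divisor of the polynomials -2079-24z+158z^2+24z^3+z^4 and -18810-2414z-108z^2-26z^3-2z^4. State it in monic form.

99+20z+z^2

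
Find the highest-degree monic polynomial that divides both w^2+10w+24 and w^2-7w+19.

1

Euclidean algorithm in ℚ[w]:
  w^2+10w+24 = (w^2-7w+19) + (17w+5)
  w^2-7w+19 = ((1/17)w-124/289)(17w+5) + (6111/289)
  17w+5 = ((4913/6111)w+1445/6111)(6111/289) + (0)
The last nonzero remainder is the constant 6111/289, so the polynomials are coprime and gcd = 1.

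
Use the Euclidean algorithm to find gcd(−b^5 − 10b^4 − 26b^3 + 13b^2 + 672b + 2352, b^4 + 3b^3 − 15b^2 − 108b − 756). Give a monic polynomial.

Euclidean algorithm in ℚ[b]:
  −b^5 − 10b^4 − 26b^3 + 13b^2 + 672b + 2352 = (−b − 7)(b^4 + 3b^3 − 15b^2 − 108b − 756) + (−20b^3 − 200b^2 − 840b − 2940)
  b^4 + 3b^3 − 15b^2 − 108b − 756 = (−(1/20)b + 7/20)(−20b^3 − 200b^2 − 840b − 2940) + (13b^2 + 39b + 273)
  −20b^3 − 200b^2 − 840b − 2940 = (−(20/13)b − 140/13)(13b^2 + 39b + 273) + (0)
Last nonzero remainder: 13b^2 + 39b + 273. Dividing through by 13 gives the monic gcd b^2 + 3b + 21.

b^2 + 3b + 21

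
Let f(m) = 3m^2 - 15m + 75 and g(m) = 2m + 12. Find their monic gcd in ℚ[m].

1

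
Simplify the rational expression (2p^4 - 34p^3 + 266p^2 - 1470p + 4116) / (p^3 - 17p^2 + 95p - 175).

Apply the Euclidean algorithm:
  2p^4 - 34p^3 + 266p^2 - 1470p + 4116 = (2p)(p^3 - 17p^2 + 95p - 175) + (76p^2 - 1120p + 4116)
  p^3 - 17p^2 + 95p - 175 = ((1/76)p - 43/1444)(76p^2 - 1120p + 4116) + ((2704/361)p - 18928/361)
  76p^2 - 1120p + 4116 = ((6859/676)p - 53067/676)((2704/361)p - 18928/361) + (0)
Last nonzero remainder: (2704/361)p - 18928/361. Dividing through by 2704/361 gives the monic gcd p - 7.
Cancel p - 7 from numerator and denominator to get the reduced form.

(2p^3 - 20p^2 + 126p - 588)/(p^2 - 10p + 25)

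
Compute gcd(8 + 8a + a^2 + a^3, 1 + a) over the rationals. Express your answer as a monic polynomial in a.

1 + a

By polynomial division,
  a^3 + a^2 + 8a + 8 = (a^2 + 8)(a + 1) + (0)
The last nonzero remainder a + 1 is already monic.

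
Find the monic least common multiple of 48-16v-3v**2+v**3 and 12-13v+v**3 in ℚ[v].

Apply the Euclidean algorithm:
  v**3-3v**2-16v+48 = (v**3-13v+12) + (-3v**2-3v+36)
  v**3-13v+12 = (-(1/3)v+1/3)(-3v**2-3v+36) + (0)
Last nonzero remainder: -3v**2-3v+36. Dividing through by -3 gives the monic gcd v**2+v-12.
Then lcm(f, g) = f·g / gcd(f, g); expanding and making the result monic gives the answer.

-48+64v-13v**2-4v**3+v**4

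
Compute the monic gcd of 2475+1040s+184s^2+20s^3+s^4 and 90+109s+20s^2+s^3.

Apply the Euclidean algorithm:
  s^4+20s^3+184s^2+1040s+2475 = (s)(s^3+20s^2+109s+90) + (75s^2+950s+2475)
  s^3+20s^2+109s+90 = ((1/75)s+22/225)(75s^2+950s+2475) + (-(152/9)s-152)
  75s^2+950s+2475 = (-(675/152)s-2475/152)(-(152/9)s-152) + (0)
Last nonzero remainder: -(152/9)s-152. Dividing through by -152/9 gives the monic gcd s+9.

9+s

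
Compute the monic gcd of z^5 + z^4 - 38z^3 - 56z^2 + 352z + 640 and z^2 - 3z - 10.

z^2 - 3z - 10

Repeated division with remainder:
  z^5 + z^4 - 38z^3 - 56z^2 + 352z + 640 = (z^3 + 4z^2 - 16z - 64)(z^2 - 3z - 10) + (0)
The last nonzero remainder z^2 - 3z - 10 is already monic.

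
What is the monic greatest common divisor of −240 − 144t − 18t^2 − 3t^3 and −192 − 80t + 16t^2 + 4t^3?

Apply the Euclidean algorithm:
  −3t^3 − 18t^2 − 144t − 240 = (−3/4)(4t^3 + 16t^2 − 80t − 192) + (−6t^2 − 204t − 384)
  4t^3 + 16t^2 − 80t − 192 = (−(2/3)t + 20)(−6t^2 − 204t − 384) + (3744t + 7488)
  −6t^2 − 204t − 384 = (−(1/624)t − 2/39)(3744t + 7488) + (0)
Last nonzero remainder: 3744t + 7488. Dividing through by 3744 gives the monic gcd t + 2.

2 + t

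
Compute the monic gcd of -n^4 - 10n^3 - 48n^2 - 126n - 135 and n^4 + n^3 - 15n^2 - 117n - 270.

n^3 + 7n^2 + 27n + 45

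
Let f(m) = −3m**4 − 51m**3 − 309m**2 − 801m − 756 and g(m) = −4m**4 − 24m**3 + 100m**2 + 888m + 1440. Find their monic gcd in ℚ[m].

Apply the Euclidean algorithm:
  −3m**4 − 51m**3 − 309m**2 − 801m − 756 = (3/4)(−4m**4 − 24m**3 + 100m**2 + 888m + 1440) + (−33m**3 − 384m**2 − 1467m − 1836)
  −4m**4 − 24m**3 + 100m**2 + 888m + 1440 = ((4/33)m − 248/363)(−33m**3 − 384m**2 − 1467m − 1836) + ((1872/121)m**2 + (13104/121)m + 22464/121)
  −33m**3 − 384m**2 − 1467m − 1836 = (−(1331/624)m − 2057/208)((1872/121)m**2 + (13104/121)m + 22464/121) + (0)
Last nonzero remainder: (1872/121)m**2 + (13104/121)m + 22464/121. Dividing through by 1872/121 gives the monic gcd m**2 + 7m + 12.

m**2 + 7m + 12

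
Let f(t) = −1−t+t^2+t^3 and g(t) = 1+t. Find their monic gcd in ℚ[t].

1+t

Repeated division with remainder:
  t^3+t^2−t−1 = (t^2−1)(t+1) + (0)
The last nonzero remainder t+1 is already monic.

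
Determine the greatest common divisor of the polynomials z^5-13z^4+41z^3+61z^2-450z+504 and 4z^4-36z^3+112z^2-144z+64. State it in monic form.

z^2-6z+8

By polynomial division,
  z^5-13z^4+41z^3+61z^2-450z+504 = ((1/4)z-1)(4z^4-36z^3+112z^2-144z+64) + (-23z^3+209z^2-610z+568)
  4z^4-36z^3+112z^2-144z+64 = (-(4/23)z-8/529)(-23z^3+209z^2-610z+568) + ((4800/529)z^2-(28800/529)z+38400/529)
  -23z^3+209z^2-610z+568 = (-(12167/4800)z+37559/4800)((4800/529)z^2-(28800/529)z+38400/529) + (0)
Last nonzero remainder: (4800/529)z^2-(28800/529)z+38400/529. Dividing through by 4800/529 gives the monic gcd z^2-6z+8.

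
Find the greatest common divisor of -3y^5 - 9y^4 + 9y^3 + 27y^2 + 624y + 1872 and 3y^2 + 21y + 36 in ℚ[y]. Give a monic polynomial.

y^2 + 7y + 12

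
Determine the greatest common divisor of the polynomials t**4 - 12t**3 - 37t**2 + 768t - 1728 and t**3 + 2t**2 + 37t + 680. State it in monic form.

t + 8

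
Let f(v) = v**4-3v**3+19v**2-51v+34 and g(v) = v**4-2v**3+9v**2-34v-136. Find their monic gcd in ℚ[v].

Repeated division with remainder:
  v**4-3v**3+19v**2-51v+34 = (v**4-2v**3+9v**2-34v-136) + (-v**3+10v**2-17v+170)
  v**4-2v**3+9v**2-34v-136 = (-v-8)(-v**3+10v**2-17v+170) + (72v**2+1224)
  -v**3+10v**2-17v+170 = (-(1/72)v+5/36)(72v**2+1224) + (0)
Last nonzero remainder: 72v**2+1224. Dividing through by 72 gives the monic gcd v**2+17.

v**2+17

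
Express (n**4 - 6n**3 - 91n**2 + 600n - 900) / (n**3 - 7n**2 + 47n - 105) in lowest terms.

(n**3 - 3n**2 - 100n + 300)/(n**2 - 4n + 35)

Repeated division with remainder:
  n**4 - 6n**3 - 91n**2 + 600n - 900 = (n + 1)(n**3 - 7n**2 + 47n - 105) + (-131n**2 + 658n - 795)
  n**3 - 7n**2 + 47n - 105 = (-(1/131)n + 259/17161)(-131n**2 + 658n - 795) + ((532000/17161)n - 1596000/17161)
  -131n**2 + 658n - 795 = (-(2248091/532000)n + 909533/106400)((532000/17161)n - 1596000/17161) + (0)
Last nonzero remainder: (532000/17161)n - 1596000/17161. Dividing through by 532000/17161 gives the monic gcd n - 3.
Cancel n - 3 from numerator and denominator to get the reduced form.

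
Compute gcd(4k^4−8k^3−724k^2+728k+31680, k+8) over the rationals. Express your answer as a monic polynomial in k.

Repeated division with remainder:
  4k^4−8k^3−724k^2+728k+31680 = (4k^3−40k^2−404k+3960)(k+8) + (0)
The last nonzero remainder k+8 is already monic.

k+8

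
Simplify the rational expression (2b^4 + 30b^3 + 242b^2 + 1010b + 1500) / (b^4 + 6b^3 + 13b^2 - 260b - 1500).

(2b + 6)/(b - 6)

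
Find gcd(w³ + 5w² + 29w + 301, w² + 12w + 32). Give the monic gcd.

Repeated division with remainder:
  w³ + 5w² + 29w + 301 = (w − 7)(w² + 12w + 32) + (81w + 525)
  w² + 12w + 32 = ((1/81)w + 149/2187)(81w + 525) + (−2747/729)
  81w + 525 = (−(59049/2747)w − 382725/2747)(−2747/729) + (0)
The last nonzero remainder is the constant −2747/729, so the polynomials are coprime and gcd = 1.

1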